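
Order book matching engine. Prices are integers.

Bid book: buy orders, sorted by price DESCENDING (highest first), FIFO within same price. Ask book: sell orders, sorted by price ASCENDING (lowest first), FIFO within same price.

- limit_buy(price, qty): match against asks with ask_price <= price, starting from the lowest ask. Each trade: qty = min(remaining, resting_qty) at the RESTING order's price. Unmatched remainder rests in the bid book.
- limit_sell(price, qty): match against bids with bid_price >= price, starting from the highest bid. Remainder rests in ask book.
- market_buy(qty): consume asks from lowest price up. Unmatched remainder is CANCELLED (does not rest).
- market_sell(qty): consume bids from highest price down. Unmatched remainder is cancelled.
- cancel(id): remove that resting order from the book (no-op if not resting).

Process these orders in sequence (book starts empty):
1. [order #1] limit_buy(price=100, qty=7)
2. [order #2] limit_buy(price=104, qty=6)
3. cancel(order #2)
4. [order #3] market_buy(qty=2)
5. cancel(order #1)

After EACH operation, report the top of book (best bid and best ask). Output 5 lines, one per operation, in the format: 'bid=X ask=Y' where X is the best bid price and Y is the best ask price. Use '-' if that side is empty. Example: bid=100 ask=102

After op 1 [order #1] limit_buy(price=100, qty=7): fills=none; bids=[#1:7@100] asks=[-]
After op 2 [order #2] limit_buy(price=104, qty=6): fills=none; bids=[#2:6@104 #1:7@100] asks=[-]
After op 3 cancel(order #2): fills=none; bids=[#1:7@100] asks=[-]
After op 4 [order #3] market_buy(qty=2): fills=none; bids=[#1:7@100] asks=[-]
After op 5 cancel(order #1): fills=none; bids=[-] asks=[-]

Answer: bid=100 ask=-
bid=104 ask=-
bid=100 ask=-
bid=100 ask=-
bid=- ask=-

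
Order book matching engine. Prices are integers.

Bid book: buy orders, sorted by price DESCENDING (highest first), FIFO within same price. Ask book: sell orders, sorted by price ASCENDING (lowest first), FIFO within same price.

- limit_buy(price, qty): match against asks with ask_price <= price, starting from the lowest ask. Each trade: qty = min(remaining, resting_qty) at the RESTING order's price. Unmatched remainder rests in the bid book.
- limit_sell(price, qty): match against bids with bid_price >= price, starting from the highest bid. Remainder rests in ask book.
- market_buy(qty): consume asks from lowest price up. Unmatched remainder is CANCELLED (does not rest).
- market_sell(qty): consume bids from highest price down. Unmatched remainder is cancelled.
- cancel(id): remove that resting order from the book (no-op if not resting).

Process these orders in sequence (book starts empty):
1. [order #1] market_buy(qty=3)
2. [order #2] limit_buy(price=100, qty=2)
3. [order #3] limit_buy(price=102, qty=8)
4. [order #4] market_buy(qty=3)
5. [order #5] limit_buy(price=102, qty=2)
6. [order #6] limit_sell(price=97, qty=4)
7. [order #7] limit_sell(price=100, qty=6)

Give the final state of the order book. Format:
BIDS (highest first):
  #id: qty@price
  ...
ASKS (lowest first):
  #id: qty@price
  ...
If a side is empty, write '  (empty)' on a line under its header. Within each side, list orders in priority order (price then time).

After op 1 [order #1] market_buy(qty=3): fills=none; bids=[-] asks=[-]
After op 2 [order #2] limit_buy(price=100, qty=2): fills=none; bids=[#2:2@100] asks=[-]
After op 3 [order #3] limit_buy(price=102, qty=8): fills=none; bids=[#3:8@102 #2:2@100] asks=[-]
After op 4 [order #4] market_buy(qty=3): fills=none; bids=[#3:8@102 #2:2@100] asks=[-]
After op 5 [order #5] limit_buy(price=102, qty=2): fills=none; bids=[#3:8@102 #5:2@102 #2:2@100] asks=[-]
After op 6 [order #6] limit_sell(price=97, qty=4): fills=#3x#6:4@102; bids=[#3:4@102 #5:2@102 #2:2@100] asks=[-]
After op 7 [order #7] limit_sell(price=100, qty=6): fills=#3x#7:4@102 #5x#7:2@102; bids=[#2:2@100] asks=[-]

Answer: BIDS (highest first):
  #2: 2@100
ASKS (lowest first):
  (empty)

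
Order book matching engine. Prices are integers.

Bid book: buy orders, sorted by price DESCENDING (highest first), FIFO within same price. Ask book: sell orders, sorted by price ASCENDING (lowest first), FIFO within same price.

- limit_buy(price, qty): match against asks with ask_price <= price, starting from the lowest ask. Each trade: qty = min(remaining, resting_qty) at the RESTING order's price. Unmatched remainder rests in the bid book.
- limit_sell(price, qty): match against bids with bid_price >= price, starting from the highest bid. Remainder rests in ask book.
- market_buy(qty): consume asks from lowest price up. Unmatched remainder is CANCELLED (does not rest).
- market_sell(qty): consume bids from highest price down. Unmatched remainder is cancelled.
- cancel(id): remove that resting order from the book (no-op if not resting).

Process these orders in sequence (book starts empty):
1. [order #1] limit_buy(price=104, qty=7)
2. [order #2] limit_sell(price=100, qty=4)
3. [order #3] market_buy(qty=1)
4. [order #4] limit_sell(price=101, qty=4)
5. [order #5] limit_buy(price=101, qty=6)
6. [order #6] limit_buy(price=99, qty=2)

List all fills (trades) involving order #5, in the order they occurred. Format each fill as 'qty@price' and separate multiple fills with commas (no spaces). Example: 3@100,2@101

Answer: 1@101

Derivation:
After op 1 [order #1] limit_buy(price=104, qty=7): fills=none; bids=[#1:7@104] asks=[-]
After op 2 [order #2] limit_sell(price=100, qty=4): fills=#1x#2:4@104; bids=[#1:3@104] asks=[-]
After op 3 [order #3] market_buy(qty=1): fills=none; bids=[#1:3@104] asks=[-]
After op 4 [order #4] limit_sell(price=101, qty=4): fills=#1x#4:3@104; bids=[-] asks=[#4:1@101]
After op 5 [order #5] limit_buy(price=101, qty=6): fills=#5x#4:1@101; bids=[#5:5@101] asks=[-]
After op 6 [order #6] limit_buy(price=99, qty=2): fills=none; bids=[#5:5@101 #6:2@99] asks=[-]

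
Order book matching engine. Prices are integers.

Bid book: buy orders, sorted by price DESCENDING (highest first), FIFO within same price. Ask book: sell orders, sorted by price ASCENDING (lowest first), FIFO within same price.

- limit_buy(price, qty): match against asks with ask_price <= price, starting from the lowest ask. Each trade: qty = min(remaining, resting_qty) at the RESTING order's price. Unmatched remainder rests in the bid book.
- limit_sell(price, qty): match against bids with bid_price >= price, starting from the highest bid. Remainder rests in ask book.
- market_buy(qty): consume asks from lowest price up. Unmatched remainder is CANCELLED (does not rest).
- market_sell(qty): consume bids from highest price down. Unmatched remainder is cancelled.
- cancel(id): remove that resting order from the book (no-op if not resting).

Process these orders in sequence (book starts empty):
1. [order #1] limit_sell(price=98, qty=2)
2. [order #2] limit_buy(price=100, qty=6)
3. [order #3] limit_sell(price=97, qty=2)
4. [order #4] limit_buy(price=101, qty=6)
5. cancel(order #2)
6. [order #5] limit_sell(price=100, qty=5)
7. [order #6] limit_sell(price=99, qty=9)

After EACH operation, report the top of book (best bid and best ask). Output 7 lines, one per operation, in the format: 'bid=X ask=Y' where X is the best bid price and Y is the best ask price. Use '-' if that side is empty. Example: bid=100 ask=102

After op 1 [order #1] limit_sell(price=98, qty=2): fills=none; bids=[-] asks=[#1:2@98]
After op 2 [order #2] limit_buy(price=100, qty=6): fills=#2x#1:2@98; bids=[#2:4@100] asks=[-]
After op 3 [order #3] limit_sell(price=97, qty=2): fills=#2x#3:2@100; bids=[#2:2@100] asks=[-]
After op 4 [order #4] limit_buy(price=101, qty=6): fills=none; bids=[#4:6@101 #2:2@100] asks=[-]
After op 5 cancel(order #2): fills=none; bids=[#4:6@101] asks=[-]
After op 6 [order #5] limit_sell(price=100, qty=5): fills=#4x#5:5@101; bids=[#4:1@101] asks=[-]
After op 7 [order #6] limit_sell(price=99, qty=9): fills=#4x#6:1@101; bids=[-] asks=[#6:8@99]

Answer: bid=- ask=98
bid=100 ask=-
bid=100 ask=-
bid=101 ask=-
bid=101 ask=-
bid=101 ask=-
bid=- ask=99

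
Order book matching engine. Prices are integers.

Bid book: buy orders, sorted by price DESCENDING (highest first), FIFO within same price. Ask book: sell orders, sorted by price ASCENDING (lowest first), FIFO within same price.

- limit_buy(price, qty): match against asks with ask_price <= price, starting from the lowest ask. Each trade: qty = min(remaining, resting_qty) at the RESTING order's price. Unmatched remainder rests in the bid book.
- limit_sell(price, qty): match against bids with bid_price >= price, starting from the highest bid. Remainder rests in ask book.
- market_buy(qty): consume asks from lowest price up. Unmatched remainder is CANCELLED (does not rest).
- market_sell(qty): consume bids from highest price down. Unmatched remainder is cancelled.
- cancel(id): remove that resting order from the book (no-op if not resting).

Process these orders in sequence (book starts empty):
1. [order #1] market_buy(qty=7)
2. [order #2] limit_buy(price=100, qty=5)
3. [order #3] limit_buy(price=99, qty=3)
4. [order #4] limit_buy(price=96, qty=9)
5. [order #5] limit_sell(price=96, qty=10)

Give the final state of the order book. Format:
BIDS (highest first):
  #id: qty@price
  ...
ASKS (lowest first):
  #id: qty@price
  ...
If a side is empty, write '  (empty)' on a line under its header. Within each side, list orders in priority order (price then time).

Answer: BIDS (highest first):
  #4: 7@96
ASKS (lowest first):
  (empty)

Derivation:
After op 1 [order #1] market_buy(qty=7): fills=none; bids=[-] asks=[-]
After op 2 [order #2] limit_buy(price=100, qty=5): fills=none; bids=[#2:5@100] asks=[-]
After op 3 [order #3] limit_buy(price=99, qty=3): fills=none; bids=[#2:5@100 #3:3@99] asks=[-]
After op 4 [order #4] limit_buy(price=96, qty=9): fills=none; bids=[#2:5@100 #3:3@99 #4:9@96] asks=[-]
After op 5 [order #5] limit_sell(price=96, qty=10): fills=#2x#5:5@100 #3x#5:3@99 #4x#5:2@96; bids=[#4:7@96] asks=[-]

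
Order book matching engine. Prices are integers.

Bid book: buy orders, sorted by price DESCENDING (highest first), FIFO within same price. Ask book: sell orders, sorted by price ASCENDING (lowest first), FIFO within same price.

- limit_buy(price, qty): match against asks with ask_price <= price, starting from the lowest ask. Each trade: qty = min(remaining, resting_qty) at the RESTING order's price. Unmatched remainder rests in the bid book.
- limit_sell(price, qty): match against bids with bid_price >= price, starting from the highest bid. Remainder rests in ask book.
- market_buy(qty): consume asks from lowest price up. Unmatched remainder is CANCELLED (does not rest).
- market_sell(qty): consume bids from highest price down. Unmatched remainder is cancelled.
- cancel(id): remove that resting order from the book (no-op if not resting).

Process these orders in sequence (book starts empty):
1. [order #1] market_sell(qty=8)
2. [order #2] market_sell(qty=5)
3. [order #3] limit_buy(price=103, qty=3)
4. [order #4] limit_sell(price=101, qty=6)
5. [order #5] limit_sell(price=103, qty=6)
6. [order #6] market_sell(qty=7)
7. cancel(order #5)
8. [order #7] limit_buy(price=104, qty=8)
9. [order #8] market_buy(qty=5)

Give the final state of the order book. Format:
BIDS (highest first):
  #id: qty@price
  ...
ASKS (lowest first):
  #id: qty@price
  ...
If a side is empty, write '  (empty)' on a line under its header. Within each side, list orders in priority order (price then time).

Answer: BIDS (highest first):
  #7: 5@104
ASKS (lowest first):
  (empty)

Derivation:
After op 1 [order #1] market_sell(qty=8): fills=none; bids=[-] asks=[-]
After op 2 [order #2] market_sell(qty=5): fills=none; bids=[-] asks=[-]
After op 3 [order #3] limit_buy(price=103, qty=3): fills=none; bids=[#3:3@103] asks=[-]
After op 4 [order #4] limit_sell(price=101, qty=6): fills=#3x#4:3@103; bids=[-] asks=[#4:3@101]
After op 5 [order #5] limit_sell(price=103, qty=6): fills=none; bids=[-] asks=[#4:3@101 #5:6@103]
After op 6 [order #6] market_sell(qty=7): fills=none; bids=[-] asks=[#4:3@101 #5:6@103]
After op 7 cancel(order #5): fills=none; bids=[-] asks=[#4:3@101]
After op 8 [order #7] limit_buy(price=104, qty=8): fills=#7x#4:3@101; bids=[#7:5@104] asks=[-]
After op 9 [order #8] market_buy(qty=5): fills=none; bids=[#7:5@104] asks=[-]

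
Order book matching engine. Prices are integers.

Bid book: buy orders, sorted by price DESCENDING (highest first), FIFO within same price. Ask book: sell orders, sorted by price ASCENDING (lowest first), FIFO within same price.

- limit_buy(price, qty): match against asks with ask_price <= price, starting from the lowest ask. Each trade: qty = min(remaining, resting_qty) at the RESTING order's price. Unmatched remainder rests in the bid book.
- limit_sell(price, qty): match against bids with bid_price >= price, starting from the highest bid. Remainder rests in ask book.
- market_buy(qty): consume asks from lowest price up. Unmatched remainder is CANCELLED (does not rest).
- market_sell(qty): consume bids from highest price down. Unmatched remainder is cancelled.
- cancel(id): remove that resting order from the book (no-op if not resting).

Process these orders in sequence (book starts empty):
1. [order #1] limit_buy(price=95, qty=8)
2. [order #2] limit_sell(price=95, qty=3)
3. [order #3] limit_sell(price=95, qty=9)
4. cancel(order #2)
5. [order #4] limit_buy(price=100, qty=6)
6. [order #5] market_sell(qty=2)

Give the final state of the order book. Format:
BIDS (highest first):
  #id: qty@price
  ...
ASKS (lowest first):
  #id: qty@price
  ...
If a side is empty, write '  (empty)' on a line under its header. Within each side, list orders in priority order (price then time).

Answer: BIDS (highest first):
  (empty)
ASKS (lowest first):
  (empty)

Derivation:
After op 1 [order #1] limit_buy(price=95, qty=8): fills=none; bids=[#1:8@95] asks=[-]
After op 2 [order #2] limit_sell(price=95, qty=3): fills=#1x#2:3@95; bids=[#1:5@95] asks=[-]
After op 3 [order #3] limit_sell(price=95, qty=9): fills=#1x#3:5@95; bids=[-] asks=[#3:4@95]
After op 4 cancel(order #2): fills=none; bids=[-] asks=[#3:4@95]
After op 5 [order #4] limit_buy(price=100, qty=6): fills=#4x#3:4@95; bids=[#4:2@100] asks=[-]
After op 6 [order #5] market_sell(qty=2): fills=#4x#5:2@100; bids=[-] asks=[-]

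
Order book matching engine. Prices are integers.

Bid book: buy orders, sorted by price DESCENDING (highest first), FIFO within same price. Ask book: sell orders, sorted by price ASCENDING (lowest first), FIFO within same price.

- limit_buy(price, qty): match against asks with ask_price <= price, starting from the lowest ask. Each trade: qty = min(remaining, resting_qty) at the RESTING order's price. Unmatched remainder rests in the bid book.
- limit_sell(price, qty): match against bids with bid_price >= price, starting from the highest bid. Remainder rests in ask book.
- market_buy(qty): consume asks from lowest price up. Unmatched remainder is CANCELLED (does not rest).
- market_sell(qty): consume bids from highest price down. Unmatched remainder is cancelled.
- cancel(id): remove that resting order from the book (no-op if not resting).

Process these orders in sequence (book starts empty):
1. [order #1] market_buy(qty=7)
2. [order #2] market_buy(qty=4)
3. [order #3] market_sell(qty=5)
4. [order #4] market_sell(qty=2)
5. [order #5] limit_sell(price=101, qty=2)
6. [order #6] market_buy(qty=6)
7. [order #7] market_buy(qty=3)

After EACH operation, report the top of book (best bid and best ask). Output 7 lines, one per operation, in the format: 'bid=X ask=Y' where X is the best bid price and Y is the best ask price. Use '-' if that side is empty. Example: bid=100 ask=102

After op 1 [order #1] market_buy(qty=7): fills=none; bids=[-] asks=[-]
After op 2 [order #2] market_buy(qty=4): fills=none; bids=[-] asks=[-]
After op 3 [order #3] market_sell(qty=5): fills=none; bids=[-] asks=[-]
After op 4 [order #4] market_sell(qty=2): fills=none; bids=[-] asks=[-]
After op 5 [order #5] limit_sell(price=101, qty=2): fills=none; bids=[-] asks=[#5:2@101]
After op 6 [order #6] market_buy(qty=6): fills=#6x#5:2@101; bids=[-] asks=[-]
After op 7 [order #7] market_buy(qty=3): fills=none; bids=[-] asks=[-]

Answer: bid=- ask=-
bid=- ask=-
bid=- ask=-
bid=- ask=-
bid=- ask=101
bid=- ask=-
bid=- ask=-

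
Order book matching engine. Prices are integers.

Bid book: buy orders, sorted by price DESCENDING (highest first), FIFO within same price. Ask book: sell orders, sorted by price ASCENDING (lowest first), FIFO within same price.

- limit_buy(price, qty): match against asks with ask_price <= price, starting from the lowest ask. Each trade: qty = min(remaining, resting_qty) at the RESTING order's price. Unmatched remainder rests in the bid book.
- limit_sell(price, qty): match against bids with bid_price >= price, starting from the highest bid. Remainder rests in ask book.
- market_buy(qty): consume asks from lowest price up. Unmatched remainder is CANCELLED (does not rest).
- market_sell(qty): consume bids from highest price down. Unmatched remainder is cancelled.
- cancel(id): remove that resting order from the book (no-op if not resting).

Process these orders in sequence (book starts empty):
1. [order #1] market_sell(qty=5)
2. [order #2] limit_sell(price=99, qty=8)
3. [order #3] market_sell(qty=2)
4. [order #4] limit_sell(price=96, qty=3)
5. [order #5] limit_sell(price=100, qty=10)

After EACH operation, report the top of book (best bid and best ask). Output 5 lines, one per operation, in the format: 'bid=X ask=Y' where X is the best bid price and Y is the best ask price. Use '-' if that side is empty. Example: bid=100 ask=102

After op 1 [order #1] market_sell(qty=5): fills=none; bids=[-] asks=[-]
After op 2 [order #2] limit_sell(price=99, qty=8): fills=none; bids=[-] asks=[#2:8@99]
After op 3 [order #3] market_sell(qty=2): fills=none; bids=[-] asks=[#2:8@99]
After op 4 [order #4] limit_sell(price=96, qty=3): fills=none; bids=[-] asks=[#4:3@96 #2:8@99]
After op 5 [order #5] limit_sell(price=100, qty=10): fills=none; bids=[-] asks=[#4:3@96 #2:8@99 #5:10@100]

Answer: bid=- ask=-
bid=- ask=99
bid=- ask=99
bid=- ask=96
bid=- ask=96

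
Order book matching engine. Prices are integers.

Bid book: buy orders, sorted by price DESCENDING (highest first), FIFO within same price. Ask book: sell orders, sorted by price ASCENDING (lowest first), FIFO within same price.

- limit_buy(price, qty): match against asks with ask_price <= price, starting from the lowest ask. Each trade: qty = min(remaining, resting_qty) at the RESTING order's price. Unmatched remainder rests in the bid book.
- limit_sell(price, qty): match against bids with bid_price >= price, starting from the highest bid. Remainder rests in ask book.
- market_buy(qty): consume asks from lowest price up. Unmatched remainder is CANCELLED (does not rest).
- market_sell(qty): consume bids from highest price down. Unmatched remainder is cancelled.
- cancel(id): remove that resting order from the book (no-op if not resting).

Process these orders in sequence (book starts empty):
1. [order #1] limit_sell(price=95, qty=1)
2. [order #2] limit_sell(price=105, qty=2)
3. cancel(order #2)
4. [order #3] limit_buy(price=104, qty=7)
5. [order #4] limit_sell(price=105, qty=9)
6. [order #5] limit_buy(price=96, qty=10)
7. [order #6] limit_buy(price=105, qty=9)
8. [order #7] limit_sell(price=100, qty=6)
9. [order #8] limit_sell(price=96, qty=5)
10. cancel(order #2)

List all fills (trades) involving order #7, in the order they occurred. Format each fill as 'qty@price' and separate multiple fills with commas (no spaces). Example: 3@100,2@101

Answer: 6@104

Derivation:
After op 1 [order #1] limit_sell(price=95, qty=1): fills=none; bids=[-] asks=[#1:1@95]
After op 2 [order #2] limit_sell(price=105, qty=2): fills=none; bids=[-] asks=[#1:1@95 #2:2@105]
After op 3 cancel(order #2): fills=none; bids=[-] asks=[#1:1@95]
After op 4 [order #3] limit_buy(price=104, qty=7): fills=#3x#1:1@95; bids=[#3:6@104] asks=[-]
After op 5 [order #4] limit_sell(price=105, qty=9): fills=none; bids=[#3:6@104] asks=[#4:9@105]
After op 6 [order #5] limit_buy(price=96, qty=10): fills=none; bids=[#3:6@104 #5:10@96] asks=[#4:9@105]
After op 7 [order #6] limit_buy(price=105, qty=9): fills=#6x#4:9@105; bids=[#3:6@104 #5:10@96] asks=[-]
After op 8 [order #7] limit_sell(price=100, qty=6): fills=#3x#7:6@104; bids=[#5:10@96] asks=[-]
After op 9 [order #8] limit_sell(price=96, qty=5): fills=#5x#8:5@96; bids=[#5:5@96] asks=[-]
After op 10 cancel(order #2): fills=none; bids=[#5:5@96] asks=[-]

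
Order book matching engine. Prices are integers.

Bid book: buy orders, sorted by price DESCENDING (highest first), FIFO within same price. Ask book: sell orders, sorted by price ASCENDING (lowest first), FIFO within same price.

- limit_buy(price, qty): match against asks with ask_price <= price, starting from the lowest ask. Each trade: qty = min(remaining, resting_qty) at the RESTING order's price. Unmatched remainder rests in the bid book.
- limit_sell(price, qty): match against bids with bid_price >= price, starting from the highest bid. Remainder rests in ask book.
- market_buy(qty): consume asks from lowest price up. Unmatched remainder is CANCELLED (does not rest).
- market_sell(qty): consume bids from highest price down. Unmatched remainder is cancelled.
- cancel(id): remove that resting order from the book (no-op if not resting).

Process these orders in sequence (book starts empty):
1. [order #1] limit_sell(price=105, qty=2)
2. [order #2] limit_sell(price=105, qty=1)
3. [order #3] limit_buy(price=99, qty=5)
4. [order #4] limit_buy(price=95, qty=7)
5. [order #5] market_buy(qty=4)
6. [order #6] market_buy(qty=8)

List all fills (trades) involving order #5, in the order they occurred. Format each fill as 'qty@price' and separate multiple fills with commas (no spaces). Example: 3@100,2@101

After op 1 [order #1] limit_sell(price=105, qty=2): fills=none; bids=[-] asks=[#1:2@105]
After op 2 [order #2] limit_sell(price=105, qty=1): fills=none; bids=[-] asks=[#1:2@105 #2:1@105]
After op 3 [order #3] limit_buy(price=99, qty=5): fills=none; bids=[#3:5@99] asks=[#1:2@105 #2:1@105]
After op 4 [order #4] limit_buy(price=95, qty=7): fills=none; bids=[#3:5@99 #4:7@95] asks=[#1:2@105 #2:1@105]
After op 5 [order #5] market_buy(qty=4): fills=#5x#1:2@105 #5x#2:1@105; bids=[#3:5@99 #4:7@95] asks=[-]
After op 6 [order #6] market_buy(qty=8): fills=none; bids=[#3:5@99 #4:7@95] asks=[-]

Answer: 2@105,1@105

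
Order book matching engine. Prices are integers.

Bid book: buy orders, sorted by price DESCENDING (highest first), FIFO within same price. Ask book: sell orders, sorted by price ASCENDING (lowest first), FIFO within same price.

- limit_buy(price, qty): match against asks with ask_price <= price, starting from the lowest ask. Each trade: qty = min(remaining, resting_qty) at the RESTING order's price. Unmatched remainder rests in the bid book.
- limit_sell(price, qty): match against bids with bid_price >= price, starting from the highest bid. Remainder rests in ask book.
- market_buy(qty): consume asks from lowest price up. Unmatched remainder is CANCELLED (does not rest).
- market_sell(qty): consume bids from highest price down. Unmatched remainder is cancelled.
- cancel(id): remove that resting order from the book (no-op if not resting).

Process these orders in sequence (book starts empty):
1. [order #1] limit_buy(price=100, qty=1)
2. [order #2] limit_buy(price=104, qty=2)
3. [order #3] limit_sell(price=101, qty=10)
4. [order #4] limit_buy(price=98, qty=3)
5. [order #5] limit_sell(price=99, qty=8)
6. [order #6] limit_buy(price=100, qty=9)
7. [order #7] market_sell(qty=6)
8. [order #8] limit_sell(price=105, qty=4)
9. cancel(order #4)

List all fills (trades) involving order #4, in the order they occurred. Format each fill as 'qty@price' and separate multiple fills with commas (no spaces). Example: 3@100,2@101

After op 1 [order #1] limit_buy(price=100, qty=1): fills=none; bids=[#1:1@100] asks=[-]
After op 2 [order #2] limit_buy(price=104, qty=2): fills=none; bids=[#2:2@104 #1:1@100] asks=[-]
After op 3 [order #3] limit_sell(price=101, qty=10): fills=#2x#3:2@104; bids=[#1:1@100] asks=[#3:8@101]
After op 4 [order #4] limit_buy(price=98, qty=3): fills=none; bids=[#1:1@100 #4:3@98] asks=[#3:8@101]
After op 5 [order #5] limit_sell(price=99, qty=8): fills=#1x#5:1@100; bids=[#4:3@98] asks=[#5:7@99 #3:8@101]
After op 6 [order #6] limit_buy(price=100, qty=9): fills=#6x#5:7@99; bids=[#6:2@100 #4:3@98] asks=[#3:8@101]
After op 7 [order #7] market_sell(qty=6): fills=#6x#7:2@100 #4x#7:3@98; bids=[-] asks=[#3:8@101]
After op 8 [order #8] limit_sell(price=105, qty=4): fills=none; bids=[-] asks=[#3:8@101 #8:4@105]
After op 9 cancel(order #4): fills=none; bids=[-] asks=[#3:8@101 #8:4@105]

Answer: 3@98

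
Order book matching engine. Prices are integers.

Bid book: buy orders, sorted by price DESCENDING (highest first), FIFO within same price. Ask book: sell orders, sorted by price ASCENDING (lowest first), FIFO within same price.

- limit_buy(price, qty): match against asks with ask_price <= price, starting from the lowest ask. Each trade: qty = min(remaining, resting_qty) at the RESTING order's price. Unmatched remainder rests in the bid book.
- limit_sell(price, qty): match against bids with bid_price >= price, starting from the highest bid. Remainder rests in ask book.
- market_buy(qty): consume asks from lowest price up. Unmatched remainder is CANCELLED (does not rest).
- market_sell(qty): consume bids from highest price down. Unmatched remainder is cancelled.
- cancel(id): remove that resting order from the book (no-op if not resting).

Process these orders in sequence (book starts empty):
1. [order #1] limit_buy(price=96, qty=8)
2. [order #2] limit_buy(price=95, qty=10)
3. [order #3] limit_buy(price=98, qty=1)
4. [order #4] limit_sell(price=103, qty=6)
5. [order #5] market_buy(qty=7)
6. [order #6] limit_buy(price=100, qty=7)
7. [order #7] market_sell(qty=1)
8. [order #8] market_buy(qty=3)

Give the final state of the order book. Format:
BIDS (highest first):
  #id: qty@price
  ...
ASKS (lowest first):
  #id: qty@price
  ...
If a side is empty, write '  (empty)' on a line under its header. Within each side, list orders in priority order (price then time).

After op 1 [order #1] limit_buy(price=96, qty=8): fills=none; bids=[#1:8@96] asks=[-]
After op 2 [order #2] limit_buy(price=95, qty=10): fills=none; bids=[#1:8@96 #2:10@95] asks=[-]
After op 3 [order #3] limit_buy(price=98, qty=1): fills=none; bids=[#3:1@98 #1:8@96 #2:10@95] asks=[-]
After op 4 [order #4] limit_sell(price=103, qty=6): fills=none; bids=[#3:1@98 #1:8@96 #2:10@95] asks=[#4:6@103]
After op 5 [order #5] market_buy(qty=7): fills=#5x#4:6@103; bids=[#3:1@98 #1:8@96 #2:10@95] asks=[-]
After op 6 [order #6] limit_buy(price=100, qty=7): fills=none; bids=[#6:7@100 #3:1@98 #1:8@96 #2:10@95] asks=[-]
After op 7 [order #7] market_sell(qty=1): fills=#6x#7:1@100; bids=[#6:6@100 #3:1@98 #1:8@96 #2:10@95] asks=[-]
After op 8 [order #8] market_buy(qty=3): fills=none; bids=[#6:6@100 #3:1@98 #1:8@96 #2:10@95] asks=[-]

Answer: BIDS (highest first):
  #6: 6@100
  #3: 1@98
  #1: 8@96
  #2: 10@95
ASKS (lowest first):
  (empty)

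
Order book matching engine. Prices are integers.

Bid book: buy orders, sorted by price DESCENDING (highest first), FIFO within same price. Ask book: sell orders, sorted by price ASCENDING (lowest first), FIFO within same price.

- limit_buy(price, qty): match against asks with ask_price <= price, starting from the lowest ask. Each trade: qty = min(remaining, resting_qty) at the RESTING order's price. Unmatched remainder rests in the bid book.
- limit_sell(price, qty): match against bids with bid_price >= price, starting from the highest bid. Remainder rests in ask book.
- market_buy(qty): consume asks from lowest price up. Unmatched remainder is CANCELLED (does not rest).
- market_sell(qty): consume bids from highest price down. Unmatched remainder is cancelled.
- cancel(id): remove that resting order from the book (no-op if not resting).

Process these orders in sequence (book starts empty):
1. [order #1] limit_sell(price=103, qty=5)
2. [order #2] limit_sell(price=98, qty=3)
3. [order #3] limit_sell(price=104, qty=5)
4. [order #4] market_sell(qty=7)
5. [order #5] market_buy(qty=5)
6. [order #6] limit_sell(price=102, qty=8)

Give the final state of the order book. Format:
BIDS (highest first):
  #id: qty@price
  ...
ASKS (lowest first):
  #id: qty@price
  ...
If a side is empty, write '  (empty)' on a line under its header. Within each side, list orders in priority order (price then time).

After op 1 [order #1] limit_sell(price=103, qty=5): fills=none; bids=[-] asks=[#1:5@103]
After op 2 [order #2] limit_sell(price=98, qty=3): fills=none; bids=[-] asks=[#2:3@98 #1:5@103]
After op 3 [order #3] limit_sell(price=104, qty=5): fills=none; bids=[-] asks=[#2:3@98 #1:5@103 #3:5@104]
After op 4 [order #4] market_sell(qty=7): fills=none; bids=[-] asks=[#2:3@98 #1:5@103 #3:5@104]
After op 5 [order #5] market_buy(qty=5): fills=#5x#2:3@98 #5x#1:2@103; bids=[-] asks=[#1:3@103 #3:5@104]
After op 6 [order #6] limit_sell(price=102, qty=8): fills=none; bids=[-] asks=[#6:8@102 #1:3@103 #3:5@104]

Answer: BIDS (highest first):
  (empty)
ASKS (lowest first):
  #6: 8@102
  #1: 3@103
  #3: 5@104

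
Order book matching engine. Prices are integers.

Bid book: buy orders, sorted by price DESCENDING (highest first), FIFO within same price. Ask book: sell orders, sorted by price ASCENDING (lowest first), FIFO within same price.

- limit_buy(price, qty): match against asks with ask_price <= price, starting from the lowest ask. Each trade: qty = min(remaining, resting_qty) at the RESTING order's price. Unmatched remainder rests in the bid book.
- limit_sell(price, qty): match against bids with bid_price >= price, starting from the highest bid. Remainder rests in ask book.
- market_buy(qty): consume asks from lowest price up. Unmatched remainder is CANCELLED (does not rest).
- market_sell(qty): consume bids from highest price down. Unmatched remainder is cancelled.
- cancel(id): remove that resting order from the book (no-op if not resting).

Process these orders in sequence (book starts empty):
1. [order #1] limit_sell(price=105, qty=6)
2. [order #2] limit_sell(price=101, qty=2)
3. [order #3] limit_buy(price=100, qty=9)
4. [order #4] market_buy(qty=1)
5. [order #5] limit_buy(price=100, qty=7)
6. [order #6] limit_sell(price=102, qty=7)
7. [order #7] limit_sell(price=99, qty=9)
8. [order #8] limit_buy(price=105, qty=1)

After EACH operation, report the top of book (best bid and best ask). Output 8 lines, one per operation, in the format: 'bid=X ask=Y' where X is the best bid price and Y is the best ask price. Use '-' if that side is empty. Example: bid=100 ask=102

Answer: bid=- ask=105
bid=- ask=101
bid=100 ask=101
bid=100 ask=101
bid=100 ask=101
bid=100 ask=101
bid=100 ask=101
bid=100 ask=102

Derivation:
After op 1 [order #1] limit_sell(price=105, qty=6): fills=none; bids=[-] asks=[#1:6@105]
After op 2 [order #2] limit_sell(price=101, qty=2): fills=none; bids=[-] asks=[#2:2@101 #1:6@105]
After op 3 [order #3] limit_buy(price=100, qty=9): fills=none; bids=[#3:9@100] asks=[#2:2@101 #1:6@105]
After op 4 [order #4] market_buy(qty=1): fills=#4x#2:1@101; bids=[#3:9@100] asks=[#2:1@101 #1:6@105]
After op 5 [order #5] limit_buy(price=100, qty=7): fills=none; bids=[#3:9@100 #5:7@100] asks=[#2:1@101 #1:6@105]
After op 6 [order #6] limit_sell(price=102, qty=7): fills=none; bids=[#3:9@100 #5:7@100] asks=[#2:1@101 #6:7@102 #1:6@105]
After op 7 [order #7] limit_sell(price=99, qty=9): fills=#3x#7:9@100; bids=[#5:7@100] asks=[#2:1@101 #6:7@102 #1:6@105]
After op 8 [order #8] limit_buy(price=105, qty=1): fills=#8x#2:1@101; bids=[#5:7@100] asks=[#6:7@102 #1:6@105]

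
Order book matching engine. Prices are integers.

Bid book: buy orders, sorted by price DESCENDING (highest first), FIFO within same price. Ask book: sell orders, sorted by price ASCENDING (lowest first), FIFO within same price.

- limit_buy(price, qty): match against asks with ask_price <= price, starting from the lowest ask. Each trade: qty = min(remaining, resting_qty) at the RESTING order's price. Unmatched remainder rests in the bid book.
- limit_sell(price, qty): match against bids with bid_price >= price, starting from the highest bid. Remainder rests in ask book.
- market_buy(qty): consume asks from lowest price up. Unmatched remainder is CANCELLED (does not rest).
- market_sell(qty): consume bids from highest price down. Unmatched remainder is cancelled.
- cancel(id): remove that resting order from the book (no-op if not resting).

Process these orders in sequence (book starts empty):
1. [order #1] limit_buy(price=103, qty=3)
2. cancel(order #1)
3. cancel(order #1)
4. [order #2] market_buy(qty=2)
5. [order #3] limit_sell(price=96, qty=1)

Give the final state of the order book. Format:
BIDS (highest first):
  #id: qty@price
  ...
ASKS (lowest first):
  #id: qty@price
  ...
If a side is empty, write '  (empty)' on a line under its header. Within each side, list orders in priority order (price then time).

After op 1 [order #1] limit_buy(price=103, qty=3): fills=none; bids=[#1:3@103] asks=[-]
After op 2 cancel(order #1): fills=none; bids=[-] asks=[-]
After op 3 cancel(order #1): fills=none; bids=[-] asks=[-]
After op 4 [order #2] market_buy(qty=2): fills=none; bids=[-] asks=[-]
After op 5 [order #3] limit_sell(price=96, qty=1): fills=none; bids=[-] asks=[#3:1@96]

Answer: BIDS (highest first):
  (empty)
ASKS (lowest first):
  #3: 1@96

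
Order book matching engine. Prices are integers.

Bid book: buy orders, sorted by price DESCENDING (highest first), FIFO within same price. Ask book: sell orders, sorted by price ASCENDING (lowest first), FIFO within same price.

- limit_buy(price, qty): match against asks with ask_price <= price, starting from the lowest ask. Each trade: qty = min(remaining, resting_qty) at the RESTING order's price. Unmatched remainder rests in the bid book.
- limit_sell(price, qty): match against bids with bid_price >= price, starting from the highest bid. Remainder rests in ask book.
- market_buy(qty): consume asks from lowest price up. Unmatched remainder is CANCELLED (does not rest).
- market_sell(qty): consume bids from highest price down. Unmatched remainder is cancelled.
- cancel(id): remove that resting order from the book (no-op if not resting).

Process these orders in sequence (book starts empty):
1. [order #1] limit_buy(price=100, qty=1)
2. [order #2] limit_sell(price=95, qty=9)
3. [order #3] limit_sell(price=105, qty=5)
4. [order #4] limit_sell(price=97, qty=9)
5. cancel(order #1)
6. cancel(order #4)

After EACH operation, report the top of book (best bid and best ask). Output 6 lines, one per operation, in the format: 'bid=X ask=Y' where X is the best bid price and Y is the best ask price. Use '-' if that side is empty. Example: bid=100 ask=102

Answer: bid=100 ask=-
bid=- ask=95
bid=- ask=95
bid=- ask=95
bid=- ask=95
bid=- ask=95

Derivation:
After op 1 [order #1] limit_buy(price=100, qty=1): fills=none; bids=[#1:1@100] asks=[-]
After op 2 [order #2] limit_sell(price=95, qty=9): fills=#1x#2:1@100; bids=[-] asks=[#2:8@95]
After op 3 [order #3] limit_sell(price=105, qty=5): fills=none; bids=[-] asks=[#2:8@95 #3:5@105]
After op 4 [order #4] limit_sell(price=97, qty=9): fills=none; bids=[-] asks=[#2:8@95 #4:9@97 #3:5@105]
After op 5 cancel(order #1): fills=none; bids=[-] asks=[#2:8@95 #4:9@97 #3:5@105]
After op 6 cancel(order #4): fills=none; bids=[-] asks=[#2:8@95 #3:5@105]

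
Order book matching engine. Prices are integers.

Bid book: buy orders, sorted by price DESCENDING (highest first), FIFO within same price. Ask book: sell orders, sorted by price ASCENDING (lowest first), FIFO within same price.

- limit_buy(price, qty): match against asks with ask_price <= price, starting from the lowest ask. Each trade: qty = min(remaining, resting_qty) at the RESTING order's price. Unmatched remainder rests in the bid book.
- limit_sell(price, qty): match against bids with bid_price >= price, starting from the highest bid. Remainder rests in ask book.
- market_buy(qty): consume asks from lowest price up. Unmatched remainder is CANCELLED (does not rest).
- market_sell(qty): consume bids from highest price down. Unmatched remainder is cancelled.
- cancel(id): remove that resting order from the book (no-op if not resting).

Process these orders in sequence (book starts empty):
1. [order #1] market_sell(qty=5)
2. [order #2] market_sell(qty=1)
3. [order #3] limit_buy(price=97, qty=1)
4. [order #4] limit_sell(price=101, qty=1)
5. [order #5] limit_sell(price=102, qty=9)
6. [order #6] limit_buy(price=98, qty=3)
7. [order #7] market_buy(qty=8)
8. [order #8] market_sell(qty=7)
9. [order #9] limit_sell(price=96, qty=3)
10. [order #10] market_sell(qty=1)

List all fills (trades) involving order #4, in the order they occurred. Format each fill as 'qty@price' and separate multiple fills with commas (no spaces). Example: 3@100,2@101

Answer: 1@101

Derivation:
After op 1 [order #1] market_sell(qty=5): fills=none; bids=[-] asks=[-]
After op 2 [order #2] market_sell(qty=1): fills=none; bids=[-] asks=[-]
After op 3 [order #3] limit_buy(price=97, qty=1): fills=none; bids=[#3:1@97] asks=[-]
After op 4 [order #4] limit_sell(price=101, qty=1): fills=none; bids=[#3:1@97] asks=[#4:1@101]
After op 5 [order #5] limit_sell(price=102, qty=9): fills=none; bids=[#3:1@97] asks=[#4:1@101 #5:9@102]
After op 6 [order #6] limit_buy(price=98, qty=3): fills=none; bids=[#6:3@98 #3:1@97] asks=[#4:1@101 #5:9@102]
After op 7 [order #7] market_buy(qty=8): fills=#7x#4:1@101 #7x#5:7@102; bids=[#6:3@98 #3:1@97] asks=[#5:2@102]
After op 8 [order #8] market_sell(qty=7): fills=#6x#8:3@98 #3x#8:1@97; bids=[-] asks=[#5:2@102]
After op 9 [order #9] limit_sell(price=96, qty=3): fills=none; bids=[-] asks=[#9:3@96 #5:2@102]
After op 10 [order #10] market_sell(qty=1): fills=none; bids=[-] asks=[#9:3@96 #5:2@102]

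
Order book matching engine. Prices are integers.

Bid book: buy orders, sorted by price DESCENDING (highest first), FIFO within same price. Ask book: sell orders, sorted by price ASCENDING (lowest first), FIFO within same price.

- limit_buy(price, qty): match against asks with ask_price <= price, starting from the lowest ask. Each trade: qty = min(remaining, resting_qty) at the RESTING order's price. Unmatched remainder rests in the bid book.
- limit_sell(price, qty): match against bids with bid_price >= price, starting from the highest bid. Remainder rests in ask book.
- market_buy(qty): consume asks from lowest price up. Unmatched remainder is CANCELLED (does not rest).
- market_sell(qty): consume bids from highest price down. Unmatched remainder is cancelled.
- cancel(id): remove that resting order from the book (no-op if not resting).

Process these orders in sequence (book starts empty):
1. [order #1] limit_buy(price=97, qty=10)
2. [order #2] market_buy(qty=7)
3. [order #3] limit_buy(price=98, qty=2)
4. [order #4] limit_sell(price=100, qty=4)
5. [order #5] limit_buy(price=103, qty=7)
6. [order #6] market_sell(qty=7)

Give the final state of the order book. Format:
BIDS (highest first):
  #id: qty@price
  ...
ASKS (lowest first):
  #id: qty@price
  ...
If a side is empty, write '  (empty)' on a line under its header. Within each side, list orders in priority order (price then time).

Answer: BIDS (highest first):
  #1: 8@97
ASKS (lowest first):
  (empty)

Derivation:
After op 1 [order #1] limit_buy(price=97, qty=10): fills=none; bids=[#1:10@97] asks=[-]
After op 2 [order #2] market_buy(qty=7): fills=none; bids=[#1:10@97] asks=[-]
After op 3 [order #3] limit_buy(price=98, qty=2): fills=none; bids=[#3:2@98 #1:10@97] asks=[-]
After op 4 [order #4] limit_sell(price=100, qty=4): fills=none; bids=[#3:2@98 #1:10@97] asks=[#4:4@100]
After op 5 [order #5] limit_buy(price=103, qty=7): fills=#5x#4:4@100; bids=[#5:3@103 #3:2@98 #1:10@97] asks=[-]
After op 6 [order #6] market_sell(qty=7): fills=#5x#6:3@103 #3x#6:2@98 #1x#6:2@97; bids=[#1:8@97] asks=[-]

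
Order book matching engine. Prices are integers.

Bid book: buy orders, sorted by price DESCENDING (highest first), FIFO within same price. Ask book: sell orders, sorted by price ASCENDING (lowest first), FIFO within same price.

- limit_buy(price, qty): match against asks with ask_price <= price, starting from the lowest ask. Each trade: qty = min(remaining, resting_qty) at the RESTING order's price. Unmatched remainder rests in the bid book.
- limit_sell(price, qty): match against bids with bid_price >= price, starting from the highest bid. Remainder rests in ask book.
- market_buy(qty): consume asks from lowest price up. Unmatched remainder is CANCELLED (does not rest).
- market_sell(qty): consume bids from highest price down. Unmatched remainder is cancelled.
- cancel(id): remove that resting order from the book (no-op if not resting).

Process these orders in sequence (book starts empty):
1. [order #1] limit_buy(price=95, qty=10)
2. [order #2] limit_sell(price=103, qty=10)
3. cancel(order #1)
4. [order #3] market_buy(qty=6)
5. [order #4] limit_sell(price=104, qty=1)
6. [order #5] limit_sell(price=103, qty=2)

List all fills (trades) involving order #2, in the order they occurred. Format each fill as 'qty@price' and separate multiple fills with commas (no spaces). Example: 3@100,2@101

Answer: 6@103

Derivation:
After op 1 [order #1] limit_buy(price=95, qty=10): fills=none; bids=[#1:10@95] asks=[-]
After op 2 [order #2] limit_sell(price=103, qty=10): fills=none; bids=[#1:10@95] asks=[#2:10@103]
After op 3 cancel(order #1): fills=none; bids=[-] asks=[#2:10@103]
After op 4 [order #3] market_buy(qty=6): fills=#3x#2:6@103; bids=[-] asks=[#2:4@103]
After op 5 [order #4] limit_sell(price=104, qty=1): fills=none; bids=[-] asks=[#2:4@103 #4:1@104]
After op 6 [order #5] limit_sell(price=103, qty=2): fills=none; bids=[-] asks=[#2:4@103 #5:2@103 #4:1@104]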